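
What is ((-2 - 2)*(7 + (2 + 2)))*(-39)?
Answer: 1716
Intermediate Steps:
((-2 - 2)*(7 + (2 + 2)))*(-39) = -4*(7 + 4)*(-39) = -4*11*(-39) = -44*(-39) = 1716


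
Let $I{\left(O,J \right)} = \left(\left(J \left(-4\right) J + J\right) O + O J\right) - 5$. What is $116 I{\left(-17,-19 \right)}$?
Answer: $2921924$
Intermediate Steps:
$I{\left(O,J \right)} = -5 + J O + O \left(J - 4 J^{2}\right)$ ($I{\left(O,J \right)} = \left(\left(- 4 J J + J\right) O + J O\right) - 5 = \left(\left(- 4 J^{2} + J\right) O + J O\right) - 5 = \left(\left(J - 4 J^{2}\right) O + J O\right) - 5 = \left(O \left(J - 4 J^{2}\right) + J O\right) - 5 = \left(J O + O \left(J - 4 J^{2}\right)\right) - 5 = -5 + J O + O \left(J - 4 J^{2}\right)$)
$116 I{\left(-17,-19 \right)} = 116 \left(-5 - - 68 \left(-19\right)^{2} + 2 \left(-19\right) \left(-17\right)\right) = 116 \left(-5 - \left(-68\right) 361 + 646\right) = 116 \left(-5 + 24548 + 646\right) = 116 \cdot 25189 = 2921924$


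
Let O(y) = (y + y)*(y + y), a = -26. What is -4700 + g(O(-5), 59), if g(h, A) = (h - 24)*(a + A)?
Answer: -2192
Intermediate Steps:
O(y) = 4*y² (O(y) = (2*y)*(2*y) = 4*y²)
g(h, A) = (-26 + A)*(-24 + h) (g(h, A) = (h - 24)*(-26 + A) = (-24 + h)*(-26 + A) = (-26 + A)*(-24 + h))
-4700 + g(O(-5), 59) = -4700 + (624 - 104*(-5)² - 24*59 + 59*(4*(-5)²)) = -4700 + (624 - 104*25 - 1416 + 59*(4*25)) = -4700 + (624 - 26*100 - 1416 + 59*100) = -4700 + (624 - 2600 - 1416 + 5900) = -4700 + 2508 = -2192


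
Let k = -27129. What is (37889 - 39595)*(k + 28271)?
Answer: -1948252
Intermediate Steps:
(37889 - 39595)*(k + 28271) = (37889 - 39595)*(-27129 + 28271) = -1706*1142 = -1948252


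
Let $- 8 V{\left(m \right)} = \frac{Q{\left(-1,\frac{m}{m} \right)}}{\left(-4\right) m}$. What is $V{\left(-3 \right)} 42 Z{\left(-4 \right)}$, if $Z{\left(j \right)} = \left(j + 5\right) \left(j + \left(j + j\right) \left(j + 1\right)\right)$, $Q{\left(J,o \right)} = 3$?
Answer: $- \frac{105}{4} \approx -26.25$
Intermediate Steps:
$Z{\left(j \right)} = \left(5 + j\right) \left(j + 2 j \left(1 + j\right)\right)$
$V{\left(m \right)} = \frac{3}{32 m}$ ($V{\left(m \right)} = - \frac{3 \frac{1}{\left(-4\right) m}}{8} = - \frac{3 \left(- \frac{1}{4 m}\right)}{8} = - \frac{\left(- \frac{3}{4}\right) \frac{1}{m}}{8} = \frac{3}{32 m}$)
$V{\left(-3 \right)} 42 Z{\left(-4 \right)} = \frac{3}{32 \left(-3\right)} 42 \left(- 4 \left(15 + 2 \left(-4\right)^{2} + 13 \left(-4\right)\right)\right) = \frac{3}{32} \left(- \frac{1}{3}\right) 42 \left(- 4 \left(15 + 2 \cdot 16 - 52\right)\right) = \left(- \frac{1}{32}\right) 42 \left(- 4 \left(15 + 32 - 52\right)\right) = - \frac{21 \left(\left(-4\right) \left(-5\right)\right)}{16} = \left(- \frac{21}{16}\right) 20 = - \frac{105}{4}$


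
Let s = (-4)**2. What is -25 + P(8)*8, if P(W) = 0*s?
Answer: -25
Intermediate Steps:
s = 16
P(W) = 0 (P(W) = 0*16 = 0)
-25 + P(8)*8 = -25 + 0*8 = -25 + 0 = -25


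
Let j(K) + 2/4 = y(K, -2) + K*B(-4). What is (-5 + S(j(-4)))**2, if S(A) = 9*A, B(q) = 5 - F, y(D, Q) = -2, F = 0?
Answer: 172225/4 ≈ 43056.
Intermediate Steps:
B(q) = 5 (B(q) = 5 - 1*0 = 5 + 0 = 5)
j(K) = -5/2 + 5*K (j(K) = -1/2 + (-2 + K*5) = -1/2 + (-2 + 5*K) = -5/2 + 5*K)
(-5 + S(j(-4)))**2 = (-5 + 9*(-5/2 + 5*(-4)))**2 = (-5 + 9*(-5/2 - 20))**2 = (-5 + 9*(-45/2))**2 = (-5 - 405/2)**2 = (-415/2)**2 = 172225/4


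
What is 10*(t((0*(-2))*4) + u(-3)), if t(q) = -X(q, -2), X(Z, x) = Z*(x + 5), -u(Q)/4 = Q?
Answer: 120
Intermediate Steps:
u(Q) = -4*Q
X(Z, x) = Z*(5 + x)
t(q) = -3*q (t(q) = -q*(5 - 2) = -q*3 = -3*q)
10*(t((0*(-2))*4) + u(-3)) = 10*(-3*0*(-2)*4 - 4*(-3)) = 10*(-0*4 + 12) = 10*(-3*0 + 12) = 10*(0 + 12) = 10*12 = 120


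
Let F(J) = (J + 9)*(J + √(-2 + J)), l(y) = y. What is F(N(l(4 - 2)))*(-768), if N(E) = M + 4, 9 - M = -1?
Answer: -247296 - 35328*√3 ≈ -3.0849e+5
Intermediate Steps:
M = 10 (M = 9 - 1*(-1) = 9 + 1 = 10)
N(E) = 14 (N(E) = 10 + 4 = 14)
F(J) = (9 + J)*(J + √(-2 + J))
F(N(l(4 - 2)))*(-768) = (14² + 9*14 + 9*√(-2 + 14) + 14*√(-2 + 14))*(-768) = (196 + 126 + 9*√12 + 14*√12)*(-768) = (196 + 126 + 9*(2*√3) + 14*(2*√3))*(-768) = (196 + 126 + 18*√3 + 28*√3)*(-768) = (322 + 46*√3)*(-768) = -247296 - 35328*√3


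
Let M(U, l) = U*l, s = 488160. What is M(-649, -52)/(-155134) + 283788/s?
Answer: 382649221/1051808520 ≈ 0.36380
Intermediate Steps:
M(-649, -52)/(-155134) + 283788/s = -649*(-52)/(-155134) + 283788/488160 = 33748*(-1/155134) + 283788*(1/488160) = -16874/77567 + 7883/13560 = 382649221/1051808520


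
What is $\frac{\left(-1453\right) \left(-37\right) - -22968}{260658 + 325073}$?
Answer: $\frac{76729}{585731} \approx 0.131$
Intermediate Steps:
$\frac{\left(-1453\right) \left(-37\right) - -22968}{260658 + 325073} = \frac{53761 + 22968}{585731} = 76729 \cdot \frac{1}{585731} = \frac{76729}{585731}$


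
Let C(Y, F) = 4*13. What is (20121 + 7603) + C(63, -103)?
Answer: 27776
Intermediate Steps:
C(Y, F) = 52
(20121 + 7603) + C(63, -103) = (20121 + 7603) + 52 = 27724 + 52 = 27776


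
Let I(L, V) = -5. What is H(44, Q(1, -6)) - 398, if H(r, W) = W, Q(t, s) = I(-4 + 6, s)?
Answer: -403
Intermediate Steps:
Q(t, s) = -5
H(44, Q(1, -6)) - 398 = -5 - 398 = -403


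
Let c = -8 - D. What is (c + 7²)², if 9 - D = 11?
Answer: 1849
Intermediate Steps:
D = -2 (D = 9 - 1*11 = 9 - 11 = -2)
c = -6 (c = -8 - 1*(-2) = -8 + 2 = -6)
(c + 7²)² = (-6 + 7²)² = (-6 + 49)² = 43² = 1849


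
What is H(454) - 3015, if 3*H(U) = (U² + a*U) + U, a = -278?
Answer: 23771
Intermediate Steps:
H(U) = -277*U/3 + U²/3 (H(U) = ((U² - 278*U) + U)/3 = (U² - 277*U)/3 = -277*U/3 + U²/3)
H(454) - 3015 = (⅓)*454*(-277 + 454) - 3015 = (⅓)*454*177 - 3015 = 26786 - 3015 = 23771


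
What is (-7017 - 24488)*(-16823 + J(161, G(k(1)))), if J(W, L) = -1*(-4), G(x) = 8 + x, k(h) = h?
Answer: 529882595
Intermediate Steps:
J(W, L) = 4
(-7017 - 24488)*(-16823 + J(161, G(k(1)))) = (-7017 - 24488)*(-16823 + 4) = -31505*(-16819) = 529882595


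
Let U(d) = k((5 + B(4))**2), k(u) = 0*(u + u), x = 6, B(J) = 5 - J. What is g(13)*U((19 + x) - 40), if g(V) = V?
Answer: 0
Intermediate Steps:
k(u) = 0 (k(u) = 0*(2*u) = 0)
U(d) = 0
g(13)*U((19 + x) - 40) = 13*0 = 0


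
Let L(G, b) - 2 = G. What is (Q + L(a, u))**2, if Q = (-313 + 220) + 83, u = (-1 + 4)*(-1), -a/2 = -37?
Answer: 4356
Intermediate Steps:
a = 74 (a = -2*(-37) = 74)
u = -3 (u = 3*(-1) = -3)
L(G, b) = 2 + G
Q = -10 (Q = -93 + 83 = -10)
(Q + L(a, u))**2 = (-10 + (2 + 74))**2 = (-10 + 76)**2 = 66**2 = 4356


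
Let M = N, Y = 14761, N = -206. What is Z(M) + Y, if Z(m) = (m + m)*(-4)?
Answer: 16409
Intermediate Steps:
M = -206
Z(m) = -8*m (Z(m) = (2*m)*(-4) = -8*m)
Z(M) + Y = -8*(-206) + 14761 = 1648 + 14761 = 16409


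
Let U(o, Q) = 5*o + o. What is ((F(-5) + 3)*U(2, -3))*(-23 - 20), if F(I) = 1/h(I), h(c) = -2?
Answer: -1290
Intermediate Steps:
U(o, Q) = 6*o
F(I) = -1/2 (F(I) = 1/(-2) = -1/2)
((F(-5) + 3)*U(2, -3))*(-23 - 20) = ((-1/2 + 3)*(6*2))*(-23 - 20) = ((5/2)*12)*(-43) = 30*(-43) = -1290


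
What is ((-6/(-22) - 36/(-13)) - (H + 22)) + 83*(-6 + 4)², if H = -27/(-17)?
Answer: 757144/2431 ≈ 311.45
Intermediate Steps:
H = 27/17 (H = -27*(-1/17) = 27/17 ≈ 1.5882)
((-6/(-22) - 36/(-13)) - (H + 22)) + 83*(-6 + 4)² = ((-6/(-22) - 36/(-13)) - (27/17 + 22)) + 83*(-6 + 4)² = ((-6*(-1/22) - 36*(-1/13)) - 1*401/17) + 83*(-2)² = ((3/11 + 36/13) - 401/17) + 83*4 = (435/143 - 401/17) + 332 = -49948/2431 + 332 = 757144/2431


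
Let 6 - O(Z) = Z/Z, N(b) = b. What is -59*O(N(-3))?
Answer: -295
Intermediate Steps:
O(Z) = 5 (O(Z) = 6 - Z/Z = 6 - 1*1 = 6 - 1 = 5)
-59*O(N(-3)) = -59*5 = -295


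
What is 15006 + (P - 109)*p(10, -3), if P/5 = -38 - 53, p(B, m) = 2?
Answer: 13878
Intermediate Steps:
P = -455 (P = 5*(-38 - 53) = 5*(-91) = -455)
15006 + (P - 109)*p(10, -3) = 15006 + (-455 - 109)*2 = 15006 - 564*2 = 15006 - 1128 = 13878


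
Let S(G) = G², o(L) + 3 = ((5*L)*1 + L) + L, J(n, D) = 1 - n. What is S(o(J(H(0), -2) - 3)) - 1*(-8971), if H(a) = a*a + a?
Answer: 9260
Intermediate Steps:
H(a) = a + a² (H(a) = a² + a = a + a²)
o(L) = -3 + 7*L (o(L) = -3 + (((5*L)*1 + L) + L) = -3 + ((5*L + L) + L) = -3 + (6*L + L) = -3 + 7*L)
S(o(J(H(0), -2) - 3)) - 1*(-8971) = (-3 + 7*((1 - 0*(1 + 0)) - 3))² - 1*(-8971) = (-3 + 7*((1 - 0) - 3))² + 8971 = (-3 + 7*((1 - 1*0) - 3))² + 8971 = (-3 + 7*((1 + 0) - 3))² + 8971 = (-3 + 7*(1 - 3))² + 8971 = (-3 + 7*(-2))² + 8971 = (-3 - 14)² + 8971 = (-17)² + 8971 = 289 + 8971 = 9260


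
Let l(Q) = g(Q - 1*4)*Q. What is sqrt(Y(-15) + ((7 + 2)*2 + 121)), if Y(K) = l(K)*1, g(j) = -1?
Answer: sqrt(154) ≈ 12.410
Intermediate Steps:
l(Q) = -Q
Y(K) = -K (Y(K) = -K*1 = -K)
sqrt(Y(-15) + ((7 + 2)*2 + 121)) = sqrt(-1*(-15) + ((7 + 2)*2 + 121)) = sqrt(15 + (9*2 + 121)) = sqrt(15 + (18 + 121)) = sqrt(15 + 139) = sqrt(154)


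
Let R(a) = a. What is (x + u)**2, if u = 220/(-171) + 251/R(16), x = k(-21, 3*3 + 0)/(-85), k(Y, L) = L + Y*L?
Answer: 590304865969/2163366144 ≈ 272.86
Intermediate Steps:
k(Y, L) = L + L*Y
x = 36/17 (x = ((3*3 + 0)*(1 - 21))/(-85) = ((9 + 0)*(-20))*(-1/85) = (9*(-20))*(-1/85) = -180*(-1/85) = 36/17 ≈ 2.1176)
u = 39401/2736 (u = 220/(-171) + 251/16 = 220*(-1/171) + 251*(1/16) = -220/171 + 251/16 = 39401/2736 ≈ 14.401)
(x + u)**2 = (36/17 + 39401/2736)**2 = (768313/46512)**2 = 590304865969/2163366144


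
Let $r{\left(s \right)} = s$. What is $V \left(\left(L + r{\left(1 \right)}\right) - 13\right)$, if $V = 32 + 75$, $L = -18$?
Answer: $-3210$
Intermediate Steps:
$V = 107$
$V \left(\left(L + r{\left(1 \right)}\right) - 13\right) = 107 \left(\left(-18 + 1\right) - 13\right) = 107 \left(-17 - 13\right) = 107 \left(-30\right) = -3210$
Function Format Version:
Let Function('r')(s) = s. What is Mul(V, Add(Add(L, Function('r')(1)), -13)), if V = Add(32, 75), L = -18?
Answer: -3210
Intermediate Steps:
V = 107
Mul(V, Add(Add(L, Function('r')(1)), -13)) = Mul(107, Add(Add(-18, 1), -13)) = Mul(107, Add(-17, -13)) = Mul(107, -30) = -3210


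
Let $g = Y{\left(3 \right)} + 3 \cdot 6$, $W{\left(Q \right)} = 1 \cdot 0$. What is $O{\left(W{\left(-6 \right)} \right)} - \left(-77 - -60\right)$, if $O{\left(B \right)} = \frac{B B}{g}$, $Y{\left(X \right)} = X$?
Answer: $17$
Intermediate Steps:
$W{\left(Q \right)} = 0$
$g = 21$ ($g = 3 + 3 \cdot 6 = 3 + 18 = 21$)
$O{\left(B \right)} = \frac{B^{2}}{21}$ ($O{\left(B \right)} = \frac{B B}{21} = B^{2} \cdot \frac{1}{21} = \frac{B^{2}}{21}$)
$O{\left(W{\left(-6 \right)} \right)} - \left(-77 - -60\right) = \frac{0^{2}}{21} - \left(-77 - -60\right) = \frac{1}{21} \cdot 0 - \left(-77 + 60\right) = 0 - -17 = 0 + 17 = 17$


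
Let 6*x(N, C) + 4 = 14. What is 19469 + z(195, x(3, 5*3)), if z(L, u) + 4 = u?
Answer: 58400/3 ≈ 19467.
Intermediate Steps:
x(N, C) = 5/3 (x(N, C) = -⅔ + (⅙)*14 = -⅔ + 7/3 = 5/3)
z(L, u) = -4 + u
19469 + z(195, x(3, 5*3)) = 19469 + (-4 + 5/3) = 19469 - 7/3 = 58400/3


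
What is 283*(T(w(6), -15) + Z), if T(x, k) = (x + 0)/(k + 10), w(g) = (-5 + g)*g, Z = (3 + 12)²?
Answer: 316677/5 ≈ 63335.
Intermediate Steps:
Z = 225 (Z = 15² = 225)
w(g) = g*(-5 + g)
T(x, k) = x/(10 + k)
283*(T(w(6), -15) + Z) = 283*((6*(-5 + 6))/(10 - 15) + 225) = 283*((6*1)/(-5) + 225) = 283*(6*(-⅕) + 225) = 283*(-6/5 + 225) = 283*(1119/5) = 316677/5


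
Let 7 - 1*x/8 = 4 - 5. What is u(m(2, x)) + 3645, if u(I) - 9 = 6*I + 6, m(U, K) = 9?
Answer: 3714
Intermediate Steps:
x = 64 (x = 56 - 8*(4 - 5) = 56 - 8*(-1) = 56 + 8 = 64)
u(I) = 15 + 6*I (u(I) = 9 + (6*I + 6) = 9 + (6 + 6*I) = 15 + 6*I)
u(m(2, x)) + 3645 = (15 + 6*9) + 3645 = (15 + 54) + 3645 = 69 + 3645 = 3714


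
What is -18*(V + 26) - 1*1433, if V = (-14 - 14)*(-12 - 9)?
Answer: -12485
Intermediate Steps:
V = 588 (V = -28*(-21) = 588)
-18*(V + 26) - 1*1433 = -18*(588 + 26) - 1*1433 = -18*614 - 1433 = -11052 - 1433 = -12485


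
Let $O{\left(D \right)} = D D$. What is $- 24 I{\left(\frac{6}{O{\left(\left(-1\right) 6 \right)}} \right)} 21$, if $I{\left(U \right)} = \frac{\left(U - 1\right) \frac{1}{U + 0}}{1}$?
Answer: $2520$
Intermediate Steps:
$O{\left(D \right)} = D^{2}$
$I{\left(U \right)} = \frac{-1 + U}{U}$ ($I{\left(U \right)} = \frac{-1 + U}{U} 1 = \frac{-1 + U}{U}$)
$- 24 I{\left(\frac{6}{O{\left(\left(-1\right) 6 \right)}} \right)} 21 = - 24 \frac{-1 + \frac{6}{\left(\left(-1\right) 6\right)^{2}}}{6 \frac{1}{\left(\left(-1\right) 6\right)^{2}}} \cdot 21 = - 24 \frac{-1 + \frac{6}{\left(-6\right)^{2}}}{6 \frac{1}{\left(-6\right)^{2}}} \cdot 21 = - 24 \frac{-1 + \frac{6}{36}}{6 \cdot \frac{1}{36}} \cdot 21 = - 24 \frac{-1 + 6 \cdot \frac{1}{36}}{6 \cdot \frac{1}{36}} \cdot 21 = - 24 \frac{1}{\frac{1}{6}} \left(-1 + \frac{1}{6}\right) 21 = - 24 \cdot 6 \left(- \frac{5}{6}\right) 21 = \left(-24\right) \left(-5\right) 21 = 120 \cdot 21 = 2520$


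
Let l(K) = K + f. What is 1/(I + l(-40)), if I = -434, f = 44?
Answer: -1/430 ≈ -0.0023256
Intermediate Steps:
l(K) = 44 + K (l(K) = K + 44 = 44 + K)
1/(I + l(-40)) = 1/(-434 + (44 - 40)) = 1/(-434 + 4) = 1/(-430) = -1/430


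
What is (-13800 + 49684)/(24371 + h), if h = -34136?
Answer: -35884/9765 ≈ -3.6748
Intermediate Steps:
(-13800 + 49684)/(24371 + h) = (-13800 + 49684)/(24371 - 34136) = 35884/(-9765) = 35884*(-1/9765) = -35884/9765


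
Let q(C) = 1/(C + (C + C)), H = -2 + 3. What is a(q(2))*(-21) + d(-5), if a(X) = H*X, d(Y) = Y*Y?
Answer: 43/2 ≈ 21.500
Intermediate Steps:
H = 1
d(Y) = Y**2
q(C) = 1/(3*C) (q(C) = 1/(C + 2*C) = 1/(3*C))
a(X) = X (a(X) = 1*X = X)
a(q(2))*(-21) + d(-5) = ((1/3)/2)*(-21) + (-5)**2 = ((1/3)*(1/2))*(-21) + 25 = (1/6)*(-21) + 25 = -7/2 + 25 = 43/2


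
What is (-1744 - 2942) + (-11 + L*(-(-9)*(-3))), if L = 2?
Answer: -4751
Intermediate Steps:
(-1744 - 2942) + (-11 + L*(-(-9)*(-3))) = (-1744 - 2942) + (-11 + 2*(-(-9)*(-3))) = -4686 + (-11 + 2*(-9*3)) = -4686 + (-11 + 2*(-27)) = -4686 + (-11 - 54) = -4686 - 65 = -4751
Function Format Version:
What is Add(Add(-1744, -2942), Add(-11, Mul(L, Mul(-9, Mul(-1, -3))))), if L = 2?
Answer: -4751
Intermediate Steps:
Add(Add(-1744, -2942), Add(-11, Mul(L, Mul(-9, Mul(-1, -3))))) = Add(Add(-1744, -2942), Add(-11, Mul(2, Mul(-9, Mul(-1, -3))))) = Add(-4686, Add(-11, Mul(2, Mul(-9, 3)))) = Add(-4686, Add(-11, Mul(2, -27))) = Add(-4686, Add(-11, -54)) = Add(-4686, -65) = -4751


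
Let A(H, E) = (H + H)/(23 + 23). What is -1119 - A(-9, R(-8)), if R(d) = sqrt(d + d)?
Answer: -25728/23 ≈ -1118.6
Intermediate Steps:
R(d) = sqrt(2)*sqrt(d) (R(d) = sqrt(2*d) = sqrt(2)*sqrt(d))
A(H, E) = H/23 (A(H, E) = (2*H)/46 = (2*H)*(1/46) = H/23)
-1119 - A(-9, R(-8)) = -1119 - (-9)/23 = -1119 - 1*(-9/23) = -1119 + 9/23 = -25728/23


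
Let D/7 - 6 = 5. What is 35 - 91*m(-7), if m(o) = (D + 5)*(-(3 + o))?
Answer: -29813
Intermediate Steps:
D = 77 (D = 42 + 7*5 = 42 + 35 = 77)
m(o) = -246 - 82*o (m(o) = (77 + 5)*(-(3 + o)) = 82*(-3 - o) = -246 - 82*o)
35 - 91*m(-7) = 35 - 91*(-246 - 82*(-7)) = 35 - 91*(-246 + 574) = 35 - 91*328 = 35 - 29848 = -29813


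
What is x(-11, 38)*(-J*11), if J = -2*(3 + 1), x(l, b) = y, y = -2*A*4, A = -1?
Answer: 704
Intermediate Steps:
y = 8 (y = -2*(-1)*4 = 2*4 = 8)
x(l, b) = 8
J = -8 (J = -2*4 = -8)
x(-11, 38)*(-J*11) = 8*(-1*(-8)*11) = 8*(8*11) = 8*88 = 704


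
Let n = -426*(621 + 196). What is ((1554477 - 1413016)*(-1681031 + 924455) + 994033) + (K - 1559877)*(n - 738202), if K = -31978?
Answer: 1622117939117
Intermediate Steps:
n = -348042 (n = -426*817 = -348042)
((1554477 - 1413016)*(-1681031 + 924455) + 994033) + (K - 1559877)*(n - 738202) = ((1554477 - 1413016)*(-1681031 + 924455) + 994033) + (-31978 - 1559877)*(-348042 - 738202) = (141461*(-756576) + 994033) - 1591855*(-1086244) = (-107025997536 + 994033) + 1729142942620 = -107025003503 + 1729142942620 = 1622117939117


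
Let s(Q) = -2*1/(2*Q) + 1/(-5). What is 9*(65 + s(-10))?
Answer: 5841/10 ≈ 584.10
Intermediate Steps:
s(Q) = -1/5 - 1/Q (s(Q) = -1/Q + 1*(-1/5) = -1/Q - 1/5 = -1/5 - 1/Q)
9*(65 + s(-10)) = 9*(65 + (1/5)*(-5 - 1*(-10))/(-10)) = 9*(65 + (1/5)*(-1/10)*(-5 + 10)) = 9*(65 + (1/5)*(-1/10)*5) = 9*(65 - 1/10) = 9*(649/10) = 5841/10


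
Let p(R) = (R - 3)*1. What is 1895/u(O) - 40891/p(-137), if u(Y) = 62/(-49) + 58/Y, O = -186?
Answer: -915088483/1006180 ≈ -909.47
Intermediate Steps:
p(R) = -3 + R (p(R) = (-3 + R)*1 = -3 + R)
u(Y) = -62/49 + 58/Y (u(Y) = 62*(-1/49) + 58/Y = -62/49 + 58/Y)
1895/u(O) - 40891/p(-137) = 1895/(-62/49 + 58/(-186)) - 40891/(-3 - 137) = 1895/(-62/49 + 58*(-1/186)) - 40891/(-140) = 1895/(-62/49 - 29/93) - 40891*(-1/140) = 1895/(-7187/4557) + 40891/140 = 1895*(-4557/7187) + 40891/140 = -8635515/7187 + 40891/140 = -915088483/1006180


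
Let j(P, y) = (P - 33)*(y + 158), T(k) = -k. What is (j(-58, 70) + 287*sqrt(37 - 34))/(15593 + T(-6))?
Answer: -1092/821 + 287*sqrt(3)/15599 ≈ -1.2982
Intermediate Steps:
j(P, y) = (-33 + P)*(158 + y)
(j(-58, 70) + 287*sqrt(37 - 34))/(15593 + T(-6)) = ((-5214 - 33*70 + 158*(-58) - 58*70) + 287*sqrt(37 - 34))/(15593 - 1*(-6)) = ((-5214 - 2310 - 9164 - 4060) + 287*sqrt(3))/(15593 + 6) = (-20748 + 287*sqrt(3))/15599 = (-20748 + 287*sqrt(3))*(1/15599) = -1092/821 + 287*sqrt(3)/15599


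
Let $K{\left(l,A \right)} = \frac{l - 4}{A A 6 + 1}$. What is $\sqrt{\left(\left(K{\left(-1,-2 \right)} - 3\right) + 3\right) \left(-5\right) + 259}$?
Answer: $2 \sqrt{65} \approx 16.125$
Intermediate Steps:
$K{\left(l,A \right)} = \frac{-4 + l}{1 + 6 A^{2}}$ ($K{\left(l,A \right)} = \frac{-4 + l}{A^{2} \cdot 6 + 1} = \frac{-4 + l}{6 A^{2} + 1} = \frac{-4 + l}{1 + 6 A^{2}}$)
$\sqrt{\left(\left(K{\left(-1,-2 \right)} - 3\right) + 3\right) \left(-5\right) + 259} = \sqrt{\left(\left(\frac{-4 - 1}{1 + 6 \left(-2\right)^{2}} - 3\right) + 3\right) \left(-5\right) + 259} = \sqrt{\left(\left(\frac{1}{1 + 6 \cdot 4} \left(-5\right) - 3\right) + 3\right) \left(-5\right) + 259} = \sqrt{\left(\left(\frac{1}{1 + 24} \left(-5\right) - 3\right) + 3\right) \left(-5\right) + 259} = \sqrt{\left(\left(\frac{1}{25} \left(-5\right) - 3\right) + 3\right) \left(-5\right) + 259} = \sqrt{\left(\left(- \frac{1}{5} - 3\right) + 3\right) \left(-5\right) + 259} = \sqrt{\left(- \frac{16}{5} + 3\right) \left(-5\right) + 259} = \sqrt{\left(- \frac{1}{5}\right) \left(-5\right) + 259} = \sqrt{1 + 259} = \sqrt{260} = 2 \sqrt{65}$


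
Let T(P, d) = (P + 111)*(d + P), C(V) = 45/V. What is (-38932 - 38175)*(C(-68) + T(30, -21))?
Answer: -6650247429/68 ≈ -9.7798e+7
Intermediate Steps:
T(P, d) = (111 + P)*(P + d)
(-38932 - 38175)*(C(-68) + T(30, -21)) = (-38932 - 38175)*(45/(-68) + (30**2 + 111*30 + 111*(-21) + 30*(-21))) = -77107*(45*(-1/68) + (900 + 3330 - 2331 - 630)) = -77107*(-45/68 + 1269) = -77107*86247/68 = -6650247429/68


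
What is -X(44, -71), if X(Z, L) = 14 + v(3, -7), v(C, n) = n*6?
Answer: 28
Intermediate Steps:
v(C, n) = 6*n
X(Z, L) = -28 (X(Z, L) = 14 + 6*(-7) = 14 - 42 = -28)
-X(44, -71) = -1*(-28) = 28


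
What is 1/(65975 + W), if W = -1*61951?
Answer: 1/4024 ≈ 0.00024851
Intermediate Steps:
W = -61951
1/(65975 + W) = 1/(65975 - 61951) = 1/4024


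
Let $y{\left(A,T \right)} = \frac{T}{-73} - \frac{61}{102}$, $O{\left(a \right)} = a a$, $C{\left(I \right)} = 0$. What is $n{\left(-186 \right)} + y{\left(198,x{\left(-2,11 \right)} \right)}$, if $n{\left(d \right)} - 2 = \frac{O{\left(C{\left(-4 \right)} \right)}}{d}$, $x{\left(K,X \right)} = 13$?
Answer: $\frac{9113}{7446} \approx 1.2239$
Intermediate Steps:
$O{\left(a \right)} = a^{2}$
$y{\left(A,T \right)} = - \frac{61}{102} - \frac{T}{73}$ ($y{\left(A,T \right)} = T \left(- \frac{1}{73}\right) - \frac{61}{102} = - \frac{T}{73} - \frac{61}{102} = - \frac{61}{102} - \frac{T}{73}$)
$n{\left(d \right)} = 2$ ($n{\left(d \right)} = 2 + \frac{0^{2}}{d} = 2 + \frac{0}{d} = 2 + 0 = 2$)
$n{\left(-186 \right)} + y{\left(198,x{\left(-2,11 \right)} \right)} = 2 - \frac{5779}{7446} = \frac{9113}{7446}$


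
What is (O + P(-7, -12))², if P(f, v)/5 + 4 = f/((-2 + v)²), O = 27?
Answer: 36481/784 ≈ 46.532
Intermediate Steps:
P(f, v) = -20 + 5*f/(-2 + v)² (P(f, v) = -20 + 5*(f/((-2 + v)²)) = -20 + 5*(f/(-2 + v)²) = -20 + 5*f/(-2 + v)²)
(O + P(-7, -12))² = (27 + (-20 + 5*(-7)/(-2 - 12)²))² = (27 + (-20 + 5*(-7)/(-14)²))² = (27 + (-20 + 5*(-7)*(1/196)))² = (27 + (-20 - 5/28))² = (27 - 565/28)² = (191/28)² = 36481/784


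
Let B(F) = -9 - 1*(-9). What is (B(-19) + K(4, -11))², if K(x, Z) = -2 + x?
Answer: 4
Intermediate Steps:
B(F) = 0 (B(F) = -9 + 9 = 0)
(B(-19) + K(4, -11))² = (0 + (-2 + 4))² = (0 + 2)² = 2² = 4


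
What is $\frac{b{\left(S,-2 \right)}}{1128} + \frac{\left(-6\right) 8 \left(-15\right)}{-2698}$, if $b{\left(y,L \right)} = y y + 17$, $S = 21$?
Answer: $\frac{105881}{760836} \approx 0.13916$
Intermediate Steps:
$b{\left(y,L \right)} = 17 + y^{2}$ ($b{\left(y,L \right)} = y^{2} + 17 = 17 + y^{2}$)
$\frac{b{\left(S,-2 \right)}}{1128} + \frac{\left(-6\right) 8 \left(-15\right)}{-2698} = \frac{17 + 21^{2}}{1128} + \frac{\left(-6\right) 8 \left(-15\right)}{-2698} = \left(17 + 441\right) \frac{1}{1128} + \left(-48\right) \left(-15\right) \left(- \frac{1}{2698}\right) = 458 \cdot \frac{1}{1128} + 720 \left(- \frac{1}{2698}\right) = \frac{229}{564} - \frac{360}{1349} = \frac{105881}{760836}$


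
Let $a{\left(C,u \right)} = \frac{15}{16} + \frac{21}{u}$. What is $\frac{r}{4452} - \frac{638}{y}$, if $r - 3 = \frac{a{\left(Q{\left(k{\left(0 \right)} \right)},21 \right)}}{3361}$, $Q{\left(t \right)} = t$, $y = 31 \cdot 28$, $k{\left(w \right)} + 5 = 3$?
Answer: $- \frac{5450142863}{7421733312} \approx -0.73435$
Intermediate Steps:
$k{\left(w \right)} = -2$ ($k{\left(w \right)} = -5 + 3 = -2$)
$y = 868$
$a{\left(C,u \right)} = \frac{15}{16} + \frac{21}{u}$ ($a{\left(C,u \right)} = 15 \cdot \frac{1}{16} + \frac{21}{u} = \frac{15}{16} + \frac{21}{u}$)
$r = \frac{161359}{53776}$ ($r = 3 + \frac{\frac{15}{16} + \frac{21}{21}}{3361} = 3 + \left(\frac{15}{16} + 21 \cdot \frac{1}{21}\right) \frac{1}{3361} = 3 + \left(\frac{15}{16} + 1\right) \frac{1}{3361} = 3 + \frac{31}{16} \cdot \frac{1}{3361} = 3 + \frac{31}{53776} = \frac{161359}{53776} \approx 3.0006$)
$\frac{r}{4452} - \frac{638}{y} = \frac{161359}{53776 \cdot 4452} - \frac{638}{868} = \frac{161359}{53776} \cdot \frac{1}{4452} - \frac{319}{434} = \frac{161359}{239410752} - \frac{319}{434} = - \frac{5450142863}{7421733312}$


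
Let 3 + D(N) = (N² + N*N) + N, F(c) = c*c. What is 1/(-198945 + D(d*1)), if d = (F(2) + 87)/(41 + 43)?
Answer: -72/14324009 ≈ -5.0265e-6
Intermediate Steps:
F(c) = c²
d = 13/12 (d = (2² + 87)/(41 + 43) = (4 + 87)/84 = 91*(1/84) = 13/12 ≈ 1.0833)
D(N) = -3 + N + 2*N² (D(N) = -3 + ((N² + N*N) + N) = -3 + ((N² + N²) + N) = -3 + (2*N² + N) = -3 + (N + 2*N²) = -3 + N + 2*N²)
1/(-198945 + D(d*1)) = 1/(-198945 + (-3 + (13/12)*1 + 2*((13/12)*1)²)) = 1/(-198945 + (-3 + 13/12 + 2*(13/12)²)) = 1/(-198945 + (-3 + 13/12 + 2*(169/144))) = 1/(-198945 + (-3 + 13/12 + 169/72)) = 1/(-198945 + 31/72) = 1/(-14324009/72) = -72/14324009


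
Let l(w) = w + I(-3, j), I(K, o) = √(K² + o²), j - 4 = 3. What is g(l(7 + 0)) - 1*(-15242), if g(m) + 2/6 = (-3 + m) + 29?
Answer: 45824/3 + √58 ≈ 15282.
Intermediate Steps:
j = 7 (j = 4 + 3 = 7)
l(w) = w + √58 (l(w) = w + √((-3)² + 7²) = w + √(9 + 49) = w + √58)
g(m) = 77/3 + m (g(m) = -⅓ + ((-3 + m) + 29) = -⅓ + (26 + m) = 77/3 + m)
g(l(7 + 0)) - 1*(-15242) = (77/3 + ((7 + 0) + √58)) - 1*(-15242) = (77/3 + (7 + √58)) + 15242 = (98/3 + √58) + 15242 = 45824/3 + √58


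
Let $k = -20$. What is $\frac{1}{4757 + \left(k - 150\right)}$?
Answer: $\frac{1}{4587} \approx 0.00021801$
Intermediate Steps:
$\frac{1}{4757 + \left(k - 150\right)} = \frac{1}{4757 - 170} = \frac{1}{4587}$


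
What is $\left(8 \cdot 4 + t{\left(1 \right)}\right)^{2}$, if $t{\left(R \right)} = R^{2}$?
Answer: $1089$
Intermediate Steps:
$\left(8 \cdot 4 + t{\left(1 \right)}\right)^{2} = \left(8 \cdot 4 + 1^{2}\right)^{2} = \left(32 + 1\right)^{2} = 33^{2} = 1089$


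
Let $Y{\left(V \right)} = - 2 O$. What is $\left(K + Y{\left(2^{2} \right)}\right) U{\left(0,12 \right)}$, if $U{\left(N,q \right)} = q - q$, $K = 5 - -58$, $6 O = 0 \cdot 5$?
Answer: $0$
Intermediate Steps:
$O = 0$ ($O = \frac{0 \cdot 5}{6} = \frac{1}{6} \cdot 0 = 0$)
$Y{\left(V \right)} = 0$ ($Y{\left(V \right)} = \left(-2\right) 0 = 0$)
$K = 63$ ($K = 5 + 58 = 63$)
$U{\left(N,q \right)} = 0$
$\left(K + Y{\left(2^{2} \right)}\right) U{\left(0,12 \right)} = \left(63 + 0\right) 0 = 63 \cdot 0 = 0$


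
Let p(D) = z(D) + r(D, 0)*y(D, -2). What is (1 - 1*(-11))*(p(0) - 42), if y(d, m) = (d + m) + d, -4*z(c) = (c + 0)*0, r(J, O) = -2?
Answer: -456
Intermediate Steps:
z(c) = 0 (z(c) = -(c + 0)*0/4 = -c*0/4 = -¼*0 = 0)
y(d, m) = m + 2*d
p(D) = 4 - 4*D (p(D) = 0 - 2*(-2 + 2*D) = 0 + (4 - 4*D) = 4 - 4*D)
(1 - 1*(-11))*(p(0) - 42) = (1 - 1*(-11))*((4 - 4*0) - 42) = (1 + 11)*((4 + 0) - 42) = 12*(4 - 42) = 12*(-38) = -456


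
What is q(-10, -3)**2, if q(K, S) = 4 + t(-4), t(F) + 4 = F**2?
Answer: 256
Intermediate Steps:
t(F) = -4 + F**2
q(K, S) = 16 (q(K, S) = 4 + (-4 + (-4)**2) = 4 + (-4 + 16) = 4 + 12 = 16)
q(-10, -3)**2 = 16**2 = 256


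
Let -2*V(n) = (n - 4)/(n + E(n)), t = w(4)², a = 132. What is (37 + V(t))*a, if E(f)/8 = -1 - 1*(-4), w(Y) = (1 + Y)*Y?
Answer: 255585/53 ≈ 4822.4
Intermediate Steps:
w(Y) = Y*(1 + Y)
E(f) = 24 (E(f) = 8*(-1 - 1*(-4)) = 8*(-1 + 4) = 8*3 = 24)
t = 400 (t = (4*(1 + 4))² = (4*5)² = 20² = 400)
V(n) = -(-4 + n)/(2*(24 + n)) (V(n) = -(n - 4)/(2*(n + 24)) = -(-4 + n)/(2*(24 + n)))
(37 + V(t))*a = (37 + (4 - 1*400)/(2*(24 + 400)))*132 = (37 + (½)*(4 - 400)/424)*132 = (37 + (½)*(1/424)*(-396))*132 = (37 - 99/212)*132 = (7745/212)*132 = 255585/53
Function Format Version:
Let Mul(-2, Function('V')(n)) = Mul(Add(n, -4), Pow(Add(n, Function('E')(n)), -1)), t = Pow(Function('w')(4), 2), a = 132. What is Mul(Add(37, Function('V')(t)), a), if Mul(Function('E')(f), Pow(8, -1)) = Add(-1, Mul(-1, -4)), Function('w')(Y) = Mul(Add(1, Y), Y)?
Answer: Rational(255585, 53) ≈ 4822.4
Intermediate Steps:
Function('w')(Y) = Mul(Y, Add(1, Y))
Function('E')(f) = 24 (Function('E')(f) = Mul(8, Add(-1, Mul(-1, -4))) = Mul(8, Add(-1, 4)) = Mul(8, 3) = 24)
t = 400 (t = Pow(Mul(4, Add(1, 4)), 2) = Pow(Mul(4, 5), 2) = Pow(20, 2) = 400)
Function('V')(n) = Mul(Rational(-1, 2), Pow(Add(24, n), -1), Add(-4, n)) (Function('V')(n) = Mul(Rational(-1, 2), Mul(Add(n, -4), Pow(Add(n, 24), -1))) = Mul(Rational(-1, 2), Mul(Add(-4, n), Pow(Add(24, n), -1))) = Mul(Rational(-1, 2), Mul(Pow(Add(24, n), -1), Add(-4, n))) = Mul(Rational(-1, 2), Pow(Add(24, n), -1), Add(-4, n)))
Mul(Add(37, Function('V')(t)), a) = Mul(Add(37, Mul(Rational(1, 2), Pow(Add(24, 400), -1), Add(4, Mul(-1, 400)))), 132) = Mul(Add(37, Mul(Rational(1, 2), Pow(424, -1), Add(4, -400))), 132) = Mul(Add(37, Mul(Rational(1, 2), Rational(1, 424), -396)), 132) = Mul(Add(37, Rational(-99, 212)), 132) = Mul(Rational(7745, 212), 132) = Rational(255585, 53)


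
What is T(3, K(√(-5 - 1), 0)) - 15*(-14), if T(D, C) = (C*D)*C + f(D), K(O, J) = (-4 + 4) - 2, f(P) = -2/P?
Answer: 664/3 ≈ 221.33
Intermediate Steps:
K(O, J) = -2 (K(O, J) = 0 - 2 = -2)
T(D, C) = -2/D + D*C² (T(D, C) = (C*D)*C - 2/D = D*C² - 2/D = -2/D + D*C²)
T(3, K(√(-5 - 1), 0)) - 15*(-14) = (-2/3 + 3*(-2)²) - 15*(-14) = (-2*⅓ + 3*4) + 210 = (-⅔ + 12) + 210 = 34/3 + 210 = 664/3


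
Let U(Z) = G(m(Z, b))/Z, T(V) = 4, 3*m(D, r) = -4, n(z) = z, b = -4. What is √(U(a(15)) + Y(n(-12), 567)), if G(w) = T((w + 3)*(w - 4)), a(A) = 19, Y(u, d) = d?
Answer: √204763/19 ≈ 23.816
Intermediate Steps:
m(D, r) = -4/3 (m(D, r) = (⅓)*(-4) = -4/3)
G(w) = 4
U(Z) = 4/Z
√(U(a(15)) + Y(n(-12), 567)) = √(4/19 + 567) = √(10777/19) = √204763/19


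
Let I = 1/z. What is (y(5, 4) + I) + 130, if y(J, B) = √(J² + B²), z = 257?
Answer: 33411/257 + √41 ≈ 136.41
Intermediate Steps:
I = 1/257 ≈ 0.0038911
y(J, B) = √(B² + J²)
(y(5, 4) + I) + 130 = (√(4² + 5²) + 1/257) + 130 = (√(16 + 25) + 1/257) + 130 = (√41 + 1/257) + 130 = (1/257 + √41) + 130 = 33411/257 + √41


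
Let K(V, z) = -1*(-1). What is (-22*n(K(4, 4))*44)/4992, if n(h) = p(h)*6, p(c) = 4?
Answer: -121/26 ≈ -4.6538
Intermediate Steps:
K(V, z) = 1
n(h) = 24 (n(h) = 4*6 = 24)
(-22*n(K(4, 4))*44)/4992 = (-22*24*44)/4992 = -528*44*(1/4992) = -23232*1/4992 = -121/26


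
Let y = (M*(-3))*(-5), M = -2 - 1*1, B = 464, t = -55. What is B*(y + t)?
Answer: -46400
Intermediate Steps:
M = -3 (M = -2 - 1 = -3)
y = -45 (y = -3*(-3)*(-5) = 9*(-5) = -45)
B*(y + t) = 464*(-45 - 55) = 464*(-100) = -46400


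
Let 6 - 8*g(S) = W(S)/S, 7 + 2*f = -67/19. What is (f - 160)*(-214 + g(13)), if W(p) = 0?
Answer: 669605/19 ≈ 35242.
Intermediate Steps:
f = -100/19 (f = -7/2 + (-67/19)/2 = -7/2 + (-67*1/19)/2 = -7/2 + (½)*(-67/19) = -7/2 - 67/38 = -100/19 ≈ -5.2632)
g(S) = ¾ (g(S) = ¾ - 0/S = ¾ - ⅛*0 = ¾ + 0 = ¾)
(f - 160)*(-214 + g(13)) = (-100/19 - 160)*(-214 + ¾) = -3140/19*(-853/4) = 669605/19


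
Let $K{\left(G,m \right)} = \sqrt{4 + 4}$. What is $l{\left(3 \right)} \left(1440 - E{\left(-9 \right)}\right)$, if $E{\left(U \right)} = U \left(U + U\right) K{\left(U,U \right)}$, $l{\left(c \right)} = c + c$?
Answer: $8640 - 1944 \sqrt{2} \approx 5890.8$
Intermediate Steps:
$K{\left(G,m \right)} = 2 \sqrt{2}$ ($K{\left(G,m \right)} = \sqrt{8} = 2 \sqrt{2}$)
$l{\left(c \right)} = 2 c$
$E{\left(U \right)} = 4 \sqrt{2} U^{2}$ ($E{\left(U \right)} = U \left(U + U\right) 2 \sqrt{2} = U 2 U 2 \sqrt{2} = 2 U^{2} \cdot 2 \sqrt{2} = 4 \sqrt{2} U^{2}$)
$l{\left(3 \right)} \left(1440 - E{\left(-9 \right)}\right) = 2 \cdot 3 \left(1440 - 4 \sqrt{2} \left(-9\right)^{2}\right) = 6 \left(1440 - 4 \sqrt{2} \cdot 81\right) = 6 \left(1440 - 324 \sqrt{2}\right) = 8640 - 1944 \sqrt{2}$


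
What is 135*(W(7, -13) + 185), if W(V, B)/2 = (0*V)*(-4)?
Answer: 24975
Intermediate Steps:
W(V, B) = 0 (W(V, B) = 2*((0*V)*(-4)) = 2*(0*(-4)) = 2*0 = 0)
135*(W(7, -13) + 185) = 135*(0 + 185) = 135*185 = 24975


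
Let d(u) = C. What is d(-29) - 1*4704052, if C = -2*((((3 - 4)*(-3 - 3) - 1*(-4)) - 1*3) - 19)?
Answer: -4704028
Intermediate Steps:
C = 24 (C = -2*(((-1*(-6) + 4) - 3) - 19) = -2*(((6 + 4) - 3) - 19) = -2*((10 - 3) - 19) = -2*(7 - 19) = -2*(-12) = 24)
d(u) = 24
d(-29) - 1*4704052 = 24 - 1*4704052 = 24 - 4704052 = -4704028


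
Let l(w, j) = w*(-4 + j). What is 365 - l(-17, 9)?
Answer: 450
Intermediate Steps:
365 - l(-17, 9) = 365 - (-17)*(-4 + 9) = 365 - (-17)*5 = 365 - 1*(-85) = 365 + 85 = 450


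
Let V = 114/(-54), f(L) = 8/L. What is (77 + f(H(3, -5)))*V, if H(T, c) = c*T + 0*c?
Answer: -21793/135 ≈ -161.43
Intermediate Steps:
H(T, c) = T*c (H(T, c) = T*c + 0 = T*c)
V = -19/9 (V = 114*(-1/54) = -19/9 ≈ -2.1111)
(77 + f(H(3, -5)))*V = (77 + 8/((3*(-5))))*(-19/9) = (77 + 8/(-15))*(-19/9) = (77 + 8*(-1/15))*(-19/9) = (77 - 8/15)*(-19/9) = (1147/15)*(-19/9) = -21793/135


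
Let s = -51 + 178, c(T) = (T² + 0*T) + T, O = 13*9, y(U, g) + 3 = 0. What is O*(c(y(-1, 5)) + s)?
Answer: 15561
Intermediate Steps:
y(U, g) = -3 (y(U, g) = -3 + 0 = -3)
O = 117
c(T) = T + T² (c(T) = (T² + 0) + T = T² + T = T + T²)
s = 127
O*(c(y(-1, 5)) + s) = 117*(-3*(1 - 3) + 127) = 117*(-3*(-2) + 127) = 117*(6 + 127) = 117*133 = 15561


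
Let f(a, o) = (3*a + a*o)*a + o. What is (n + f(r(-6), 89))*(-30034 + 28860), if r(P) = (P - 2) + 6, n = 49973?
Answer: -59204820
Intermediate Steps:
r(P) = 4 + P (r(P) = (-2 + P) + 6 = 4 + P)
f(a, o) = o + a*(3*a + a*o) (f(a, o) = a*(3*a + a*o) + o = o + a*(3*a + a*o))
(n + f(r(-6), 89))*(-30034 + 28860) = (49973 + (89 + 3*(4 - 6)**2 + 89*(4 - 6)**2))*(-30034 + 28860) = (49973 + (89 + 3*(-2)**2 + 89*(-2)**2))*(-1174) = (49973 + (89 + 3*4 + 89*4))*(-1174) = (49973 + (89 + 12 + 356))*(-1174) = (49973 + 457)*(-1174) = 50430*(-1174) = -59204820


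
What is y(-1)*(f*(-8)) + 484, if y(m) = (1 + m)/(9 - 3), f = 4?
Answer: 484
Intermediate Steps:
y(m) = ⅙ + m/6 (y(m) = (1 + m)/6 = (1 + m)*(⅙) = ⅙ + m/6)
y(-1)*(f*(-8)) + 484 = (⅙ + (⅙)*(-1))*(4*(-8)) + 484 = (⅙ - ⅙)*(-32) + 484 = 0*(-32) + 484 = 0 + 484 = 484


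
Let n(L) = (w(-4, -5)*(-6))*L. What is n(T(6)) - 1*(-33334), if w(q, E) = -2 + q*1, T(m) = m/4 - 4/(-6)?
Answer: 33412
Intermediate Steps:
T(m) = ⅔ + m/4 (T(m) = m*(¼) - 4*(-⅙) = m/4 + ⅔ = ⅔ + m/4)
w(q, E) = -2 + q
n(L) = 36*L (n(L) = ((-2 - 4)*(-6))*L = (-6*(-6))*L = 36*L)
n(T(6)) - 1*(-33334) = 36*(⅔ + (¼)*6) - 1*(-33334) = 36*(⅔ + 3/2) + 33334 = 36*(13/6) + 33334 = 78 + 33334 = 33412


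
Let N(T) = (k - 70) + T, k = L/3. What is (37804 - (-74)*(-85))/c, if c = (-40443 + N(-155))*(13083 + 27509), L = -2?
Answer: -47271/2476233776 ≈ -1.9090e-5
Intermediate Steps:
k = -2/3 ≈ -0.66667
N(T) = -212/3 + T (N(T) = (-2/3 - 70) + T = -212/3 + T)
c = -4952467552/3 (c = (-40443 + (-212/3 - 155))*(13083 + 27509) = (-40443 - 677/3)*40592 = -122006/3*40592 = -4952467552/3 ≈ -1.6508e+9)
(37804 - (-74)*(-85))/c = (37804 - (-74)*(-85))/(-4952467552/3) = (37804 - 1*6290)*(-3/4952467552) = (37804 - 6290)*(-3/4952467552) = 31514*(-3/4952467552) = -47271/2476233776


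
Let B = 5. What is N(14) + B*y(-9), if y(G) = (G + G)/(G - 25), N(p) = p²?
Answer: 3377/17 ≈ 198.65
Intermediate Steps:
y(G) = 2*G/(-25 + G) (y(G) = (2*G)/(-25 + G) = 2*G/(-25 + G))
N(14) + B*y(-9) = 14² + 5*(2*(-9)/(-25 - 9)) = 196 + 5*(2*(-9)/(-34)) = 196 + 5*(2*(-9)*(-1/34)) = 196 + 5*(9/17) = 196 + 45/17 = 3377/17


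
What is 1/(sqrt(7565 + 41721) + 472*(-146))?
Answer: -34456/2374407229 - sqrt(49286)/4748814458 ≈ -1.4558e-5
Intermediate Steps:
1/(sqrt(7565 + 41721) + 472*(-146)) = 1/(sqrt(49286) - 68912) = 1/(-68912 + sqrt(49286))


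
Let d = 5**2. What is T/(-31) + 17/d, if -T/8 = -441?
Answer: -87673/775 ≈ -113.13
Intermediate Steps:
T = 3528 (T = -8*(-441) = 3528)
d = 25
T/(-31) + 17/d = 3528/(-31) + 17/25 = 3528*(-1/31) + 17*(1/25) = -3528/31 + 17/25 = -87673/775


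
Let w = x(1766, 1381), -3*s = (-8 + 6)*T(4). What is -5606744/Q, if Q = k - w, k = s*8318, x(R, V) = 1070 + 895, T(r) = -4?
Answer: 16820232/72439 ≈ 232.20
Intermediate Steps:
x(R, V) = 1965
s = -8/3 (s = -(-8 + 6)*(-4)/3 = -(-2)*(-4)/3 = -⅓*8 = -8/3 ≈ -2.6667)
w = 1965
k = -66544/3 (k = -8/3*8318 = -66544/3 ≈ -22181.)
Q = -72439/3 (Q = -66544/3 - 1*1965 = -66544/3 - 1965 = -72439/3 ≈ -24146.)
-5606744/Q = -5606744/(-72439/3) = -5606744*(-3/72439) = 16820232/72439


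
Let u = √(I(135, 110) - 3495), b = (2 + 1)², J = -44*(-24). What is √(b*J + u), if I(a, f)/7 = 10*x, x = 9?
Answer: √(9504 + I*√2865) ≈ 97.489 + 0.2745*I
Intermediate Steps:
J = 1056
I(a, f) = 630 (I(a, f) = 7*(10*9) = 7*90 = 630)
b = 9 (b = 3² = 9)
u = I*√2865 (u = √(630 - 3495) = √(-2865) = I*√2865 ≈ 53.526*I)
√(b*J + u) = √(9*1056 + I*√2865) = √(9504 + I*√2865)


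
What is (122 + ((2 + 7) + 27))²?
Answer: 24964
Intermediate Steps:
(122 + ((2 + 7) + 27))² = (122 + (9 + 27))² = (122 + 36)² = 158² = 24964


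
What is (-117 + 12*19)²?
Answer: 12321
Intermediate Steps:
(-117 + 12*19)² = (-117 + 228)² = 111² = 12321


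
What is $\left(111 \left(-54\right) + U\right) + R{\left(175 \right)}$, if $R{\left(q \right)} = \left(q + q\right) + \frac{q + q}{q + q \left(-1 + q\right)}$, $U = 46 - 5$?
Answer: $- \frac{980523}{175} \approx -5603.0$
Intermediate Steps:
$U = 41$
$R{\left(q \right)} = 2 q + \frac{2 q}{q + q \left(-1 + q\right)}$
$\left(111 \left(-54\right) + U\right) + R{\left(175 \right)} = \left(111 \left(-54\right) + 41\right) + \left(2 \cdot 175 + \frac{2}{175}\right) = \left(-5994 + 41\right) + \left(350 + 2 \cdot \frac{1}{175}\right) = -5953 + \left(350 + \frac{2}{175}\right) = -5953 + \frac{61252}{175} = - \frac{980523}{175}$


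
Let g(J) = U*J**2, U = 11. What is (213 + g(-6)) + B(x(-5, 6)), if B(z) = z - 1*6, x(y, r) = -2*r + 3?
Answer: 594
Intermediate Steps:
g(J) = 11*J**2
x(y, r) = 3 - 2*r
B(z) = -6 + z (B(z) = z - 6 = -6 + z)
(213 + g(-6)) + B(x(-5, 6)) = (213 + 11*(-6)**2) + (-6 + (3 - 2*6)) = (213 + 11*36) + (-6 + (3 - 12)) = (213 + 396) + (-6 - 9) = 609 - 15 = 594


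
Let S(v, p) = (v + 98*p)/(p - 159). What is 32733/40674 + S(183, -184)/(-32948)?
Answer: 61532501831/76610590756 ≈ 0.80319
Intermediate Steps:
S(v, p) = (v + 98*p)/(-159 + p)
32733/40674 + S(183, -184)/(-32948) = 32733/40674 + ((183 + 98*(-184))/(-159 - 184))/(-32948) = 32733*(1/40674) + ((183 - 18032)/(-343))*(-1/32948) = 10911/13558 - 1/343*(-17849)*(-1/32948) = 10911/13558 + (17849/343)*(-1/32948) = 10911/13558 - 17849/11301164 = 61532501831/76610590756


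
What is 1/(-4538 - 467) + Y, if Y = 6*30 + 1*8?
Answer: 940939/5005 ≈ 188.00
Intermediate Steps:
Y = 188 (Y = 180 + 8 = 188)
1/(-4538 - 467) + Y = 1/(-4538 - 467) + 188 = 1/(-5005) + 188 = -1/5005 + 188 = 940939/5005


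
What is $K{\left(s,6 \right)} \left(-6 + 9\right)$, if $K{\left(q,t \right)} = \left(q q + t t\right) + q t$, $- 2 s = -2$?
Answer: $129$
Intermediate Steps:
$s = 1$ ($s = \left(- \frac{1}{2}\right) \left(-2\right) = 1$)
$K{\left(q,t \right)} = q^{2} + t^{2} + q t$ ($K{\left(q,t \right)} = \left(q^{2} + t^{2}\right) + q t = q^{2} + t^{2} + q t$)
$K{\left(s,6 \right)} \left(-6 + 9\right) = \left(1^{2} + 6^{2} + 1 \cdot 6\right) \left(-6 + 9\right) = \left(1 + 36 + 6\right) 3 = 43 \cdot 3 = 129$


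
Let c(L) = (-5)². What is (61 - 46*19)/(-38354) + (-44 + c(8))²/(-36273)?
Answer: 15644155/1391214642 ≈ 0.011245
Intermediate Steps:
c(L) = 25
(61 - 46*19)/(-38354) + (-44 + c(8))²/(-36273) = (61 - 46*19)/(-38354) + (-44 + 25)²/(-36273) = (61 - 874)*(-1/38354) + (-19)²*(-1/36273) = -813*(-1/38354) + 361*(-1/36273) = 813/38354 - 361/36273 = 15644155/1391214642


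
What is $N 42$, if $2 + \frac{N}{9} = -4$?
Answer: $-2268$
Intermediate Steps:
$N = -54$ ($N = -18 + 9 \left(-4\right) = -18 - 36 = -54$)
$N 42 = \left(-54\right) 42 = -2268$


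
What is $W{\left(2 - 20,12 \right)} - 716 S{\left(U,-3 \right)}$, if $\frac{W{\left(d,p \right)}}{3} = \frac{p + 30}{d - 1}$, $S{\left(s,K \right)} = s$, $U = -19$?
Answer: $\frac{258350}{19} \approx 13597.0$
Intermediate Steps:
$W{\left(d,p \right)} = \frac{3 \left(30 + p\right)}{-1 + d}$ ($W{\left(d,p \right)} = 3 \frac{p + 30}{d - 1} = 3 \frac{30 + p}{-1 + d} = \frac{3 \left(30 + p\right)}{-1 + d}$)
$W{\left(2 - 20,12 \right)} - 716 S{\left(U,-3 \right)} = \frac{3 \left(30 + 12\right)}{-1 + \left(2 - 20\right)} - -13604 = 3 \frac{1}{-1 + \left(2 - 20\right)} 42 + 13604 = 3 \frac{1}{-1 - 18} \cdot 42 + 13604 = 3 \frac{1}{-19} \cdot 42 + 13604 = 3 \left(- \frac{1}{19}\right) 42 + 13604 = - \frac{126}{19} + 13604 = \frac{258350}{19}$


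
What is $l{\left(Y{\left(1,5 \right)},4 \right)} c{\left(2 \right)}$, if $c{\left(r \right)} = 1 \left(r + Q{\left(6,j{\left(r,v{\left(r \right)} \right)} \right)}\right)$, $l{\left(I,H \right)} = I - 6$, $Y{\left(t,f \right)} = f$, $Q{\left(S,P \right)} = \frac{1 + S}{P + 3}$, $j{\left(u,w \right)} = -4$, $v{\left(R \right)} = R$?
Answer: $5$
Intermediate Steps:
$Q{\left(S,P \right)} = \frac{1 + S}{3 + P}$
$l{\left(I,H \right)} = -6 + I$ ($l{\left(I,H \right)} = I - 6 = -6 + I$)
$c{\left(r \right)} = -7 + r$ ($c{\left(r \right)} = 1 \left(r + \frac{1 + 6}{3 - 4}\right) = 1 \left(r + \frac{1}{-1} \cdot 7\right) = 1 \left(r - 7\right) = 1 \left(-7 + r\right) = -7 + r$)
$l{\left(Y{\left(1,5 \right)},4 \right)} c{\left(2 \right)} = \left(-6 + 5\right) \left(-7 + 2\right) = \left(-1\right) \left(-5\right) = 5$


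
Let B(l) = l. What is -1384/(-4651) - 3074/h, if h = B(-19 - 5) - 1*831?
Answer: 15480494/3976605 ≈ 3.8929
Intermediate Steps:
h = -855 (h = (-19 - 5) - 1*831 = -24 - 831 = -855)
-1384/(-4651) - 3074/h = -1384/(-4651) - 3074/(-855) = -1384*(-1/4651) - 3074*(-1/855) = 1384/4651 + 3074/855 = 15480494/3976605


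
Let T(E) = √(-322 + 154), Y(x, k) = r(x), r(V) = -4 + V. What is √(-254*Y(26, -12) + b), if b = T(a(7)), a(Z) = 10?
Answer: √(-5588 + 2*I*√42) ≈ 0.0867 + 74.753*I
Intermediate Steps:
Y(x, k) = -4 + x
T(E) = 2*I*√42 (T(E) = √(-168) = 2*I*√42)
b = 2*I*√42 ≈ 12.961*I
√(-254*Y(26, -12) + b) = √(-254*(-4 + 26) + 2*I*√42) = √(-254*22 + 2*I*√42) = √(-5588 + 2*I*√42)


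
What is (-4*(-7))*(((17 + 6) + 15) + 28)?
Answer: 1848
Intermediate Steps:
(-4*(-7))*(((17 + 6) + 15) + 28) = 28*((23 + 15) + 28) = 28*(38 + 28) = 28*66 = 1848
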